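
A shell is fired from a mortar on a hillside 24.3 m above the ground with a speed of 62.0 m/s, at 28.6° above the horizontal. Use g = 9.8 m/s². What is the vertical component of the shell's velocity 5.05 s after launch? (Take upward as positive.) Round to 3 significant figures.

Initial vertical component: v_y0 = 62.0 sin 28.6° = 29.68 m/s.
v_y(t) = v_y0 − g t = 29.68 − 9.8 × 5.05 = -19.8 m/s.

-19.8 m/s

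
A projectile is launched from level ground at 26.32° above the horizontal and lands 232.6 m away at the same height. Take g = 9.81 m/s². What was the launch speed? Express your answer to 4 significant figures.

53.58 m/s

On level ground, R = v₀² sin(2θ) / g, so v₀ = √(R g / sin 2θ).
sin(2 × 26.32°) = 0.7948.
v₀ = √(232.6 × 9.81 / 0.7948) = √2870.9 = 53.58 m/s.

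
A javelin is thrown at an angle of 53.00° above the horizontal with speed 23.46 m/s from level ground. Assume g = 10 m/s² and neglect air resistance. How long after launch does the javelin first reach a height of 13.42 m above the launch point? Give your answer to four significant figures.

0.9645 s

v_y0 = 23.46 sin 53.00° = 18.736 m/s.
Set y = v_y0 t − ½ g t² = 13.42: 5.000 t² − 18.736 t + 13.42 = 0.
t = [18.736 ± √(351.04 − 268.40)] / 10 = (18.736 ± 9.0907) / 10, giving t = 0.9645 s or t = 2.783 s.
The javelin is on the way up at the first time, so t = 0.9645 s.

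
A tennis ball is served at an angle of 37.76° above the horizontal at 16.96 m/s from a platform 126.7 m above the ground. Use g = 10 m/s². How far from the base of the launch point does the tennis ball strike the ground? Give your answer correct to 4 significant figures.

Components: v_x = 16.96 cos 37.76° = 13.408 m/s, v_y = 16.96 sin 37.76° = 10.386 m/s.
Vertical: 0 = 126.7 + 10.386 t − ½(10) t² ⇒ 5.000 t² − 10.386 t − 126.7 = 0.
t = [10.386 + √(107.87 + 2534.0)] / 10.00 = 6.1785 s.
Horizontal: R = v_x · t = 13.408 × 6.1785 = 82.84 m.

82.84 m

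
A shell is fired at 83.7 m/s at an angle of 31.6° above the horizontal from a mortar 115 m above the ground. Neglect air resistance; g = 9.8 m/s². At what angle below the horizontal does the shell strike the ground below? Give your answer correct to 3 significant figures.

v_x = 83.7 cos 31.6° = 71.29 m/s.
At impact |v_y| = √(v_y0² + 2 g h) = √(43.86² + 2×9.8×115) = 64.64 m/s.
Angle below horizontal = arctan(|v_y| / v_x) = arctan(64.64 / 71.29) = 42.2°.

42.2°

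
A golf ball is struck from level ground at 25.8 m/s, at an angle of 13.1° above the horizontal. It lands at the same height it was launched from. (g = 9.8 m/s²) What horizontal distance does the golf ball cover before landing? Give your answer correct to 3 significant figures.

30.0 m

For level ground, R = v₀² sin(2θ) / g.
sin(2 × 13.1°) = sin 26.20° = 0.4415.
R = (25.8)² × 0.4415 / 9.8 = 30.0 m.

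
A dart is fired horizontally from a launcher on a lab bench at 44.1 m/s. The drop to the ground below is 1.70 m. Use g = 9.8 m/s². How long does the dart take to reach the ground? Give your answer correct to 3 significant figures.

The horizontal speed doesn't affect the fall. With v_y0 = 0, h = ½ g t².
t = √(2 × 1.70 / 9.8) = √0.3469 = 0.589 s.

0.589 s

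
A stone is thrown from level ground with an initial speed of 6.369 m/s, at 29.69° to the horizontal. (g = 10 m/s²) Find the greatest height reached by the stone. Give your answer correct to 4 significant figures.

Vertical component of launch velocity: v_y = 6.369 sin 29.69° = 3.1546 m/s.
At the highest point the vertical velocity is zero, so v_y² = 2 g h_max.
h_max = (3.1546)² / (2 × 10) = 9.9515 / 20.00 = 0.4976 m.

0.4976 m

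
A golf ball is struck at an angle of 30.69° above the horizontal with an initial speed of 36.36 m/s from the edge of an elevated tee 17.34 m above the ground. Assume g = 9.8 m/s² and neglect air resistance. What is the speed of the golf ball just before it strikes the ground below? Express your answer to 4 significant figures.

40.77 m/s

v_x = 36.36 cos 30.69° = 31.267 m/s is unchanged throughout.
For the vertical component, v_y² = v_y0² + 2 g h = (18.558)² + 2×9.8×17.34 = 684.26, so |v_y| = 26.158 m/s.
Impact speed = √(v_x² + v_y²) = √(977.63 + 684.26) = 40.77 m/s.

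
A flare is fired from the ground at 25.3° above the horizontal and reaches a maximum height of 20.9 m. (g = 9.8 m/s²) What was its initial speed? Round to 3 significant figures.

At maximum height v_y = 0, so (v₀ sin θ)² = 2 g H.
v₀ sin 25.3° = √(2 × 9.8 × 20.9) = 20.24 m/s.
v₀ = 20.24 / sin 25.3° = 20.24 / 0.4274 = 47.4 m/s.

47.4 m/s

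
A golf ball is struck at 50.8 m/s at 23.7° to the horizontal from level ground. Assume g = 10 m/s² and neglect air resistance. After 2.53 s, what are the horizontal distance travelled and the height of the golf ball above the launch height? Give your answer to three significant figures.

x = 118 m, y = 19.7 m

v_x = 50.8 cos 23.7° = 46.52 m/s; v_y0 = 50.8 sin 23.7° = 20.42 m/s.
x = v_x t = 46.52 × 2.53 = 118 m.
y = v_y0 t − ½ g t² = 20.42×2.53 − 5.000×2.53² = 19.7 m.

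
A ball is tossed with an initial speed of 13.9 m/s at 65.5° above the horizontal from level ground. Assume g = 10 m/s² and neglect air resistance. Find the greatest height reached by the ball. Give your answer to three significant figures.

Vertical component of launch velocity: v_y = 13.9 sin 65.5° = 12.65 m/s.
At the highest point the vertical velocity is zero, so v_y² = 2 g h_max.
h_max = (12.65)² / (2 × 10) = 160.0 / 20.00 = 8.00 m.

8.00 m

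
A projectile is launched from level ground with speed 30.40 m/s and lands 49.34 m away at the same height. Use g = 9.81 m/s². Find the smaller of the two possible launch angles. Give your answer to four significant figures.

Level-ground range: R = v₀² sin(2θ)/g ⇒ sin 2θ = R g / v₀² = 49.34×9.81/30.40² = 0.5237.
2θ = arcsin(0.5237) = 31.581° or 180° − 31.581° = 148.419°.
So θ = 15.79° or θ = 74.21°.

15.79°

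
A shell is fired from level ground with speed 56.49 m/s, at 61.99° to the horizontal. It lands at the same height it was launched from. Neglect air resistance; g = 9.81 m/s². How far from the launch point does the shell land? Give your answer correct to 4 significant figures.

Components: v_x = 56.49 cos 61.99° = 26.529 m/s, v_y = 56.49 sin 61.99° = 49.873 m/s.
Time of flight (same landing height): t = 2 v_y / g = 2 × 49.873 / 9.81 = 10.168 s.
Range: R = v_x · t = 26.529 × 10.168 = 269.7 m.

269.7 m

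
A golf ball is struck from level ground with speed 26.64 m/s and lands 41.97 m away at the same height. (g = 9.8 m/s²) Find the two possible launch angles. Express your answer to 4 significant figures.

17.71° and 72.29°

Level-ground range: R = v₀² sin(2θ)/g ⇒ sin 2θ = R g / v₀² = 41.97×9.8/26.64² = 0.5796.
2θ = arcsin(0.5796) = 35.422° or 180° − 35.422° = 144.578°.
So θ = 17.71° or θ = 72.29°.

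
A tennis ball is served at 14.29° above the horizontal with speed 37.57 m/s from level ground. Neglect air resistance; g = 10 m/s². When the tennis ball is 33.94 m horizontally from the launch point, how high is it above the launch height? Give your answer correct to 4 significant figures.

4.300 m

v_x = 37.57 cos 14.29° = 36.408 m/s, v_y0 = 37.57 sin 14.29° = 9.2734 m/s.
Time to reach x = 33.94 m: t = x / v_x = 33.94 / 36.408 = 0.93221 s.
y = v_y0 t − ½ g t² = 9.2734×0.93221 − 5.000×0.93221² = 4.300 m.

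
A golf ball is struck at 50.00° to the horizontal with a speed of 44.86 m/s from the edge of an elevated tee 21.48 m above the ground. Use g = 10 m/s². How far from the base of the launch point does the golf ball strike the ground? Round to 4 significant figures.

Components: v_x = 44.86 cos 50.00° = 28.835 m/s, v_y = 44.86 sin 50.00° = 34.365 m/s.
Vertical: 0 = 21.48 + 34.365 t − ½(10) t² ⇒ 5.000 t² − 34.365 t − 21.48 = 0.
t = [34.365 + √(1181.0 + 429.60)] / 10.00 = 7.4497 s.
Horizontal: R = v_x · t = 28.835 × 7.4497 = 214.8 m.

214.8 m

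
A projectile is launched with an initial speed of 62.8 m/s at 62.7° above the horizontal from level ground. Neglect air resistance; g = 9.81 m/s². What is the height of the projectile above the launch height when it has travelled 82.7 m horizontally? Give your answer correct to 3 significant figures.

v_x = 62.8 cos 62.7° = 28.80 m/s, v_y0 = 62.8 sin 62.7° = 55.81 m/s.
Time to reach x = 82.7 m: t = x / v_x = 82.7 / 28.80 = 2.872 s.
y = v_y0 t − ½ g t² = 55.81×2.872 − 4.905×2.872² = 120 m.

120 m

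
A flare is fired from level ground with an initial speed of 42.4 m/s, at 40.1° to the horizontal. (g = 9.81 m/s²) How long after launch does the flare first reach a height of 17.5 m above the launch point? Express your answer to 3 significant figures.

0.739 s

v_y0 = 42.4 sin 40.1° = 27.31 m/s.
Set y = v_y0 t − ½ g t² = 17.5: 4.905 t² − 27.31 t + 17.5 = 0.
t = [27.31 ± √(745.8 − 343.4)] / 9.81 = (27.31 ± 20.06) / 9.81, giving t = 0.739 s or t = 4.83 s.
The flare is on the way up at the first time, so t = 0.739 s.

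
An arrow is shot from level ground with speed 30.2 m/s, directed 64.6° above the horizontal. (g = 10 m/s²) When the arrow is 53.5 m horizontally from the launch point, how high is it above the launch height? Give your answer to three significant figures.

v_x = 30.2 cos 64.6° = 12.95 m/s, v_y0 = 30.2 sin 64.6° = 27.28 m/s.
Time to reach x = 53.5 m: t = x / v_x = 53.5 / 12.95 = 4.131 s.
y = v_y0 t − ½ g t² = 27.28×4.131 − 5.000×4.131² = 27.4 m.

27.4 m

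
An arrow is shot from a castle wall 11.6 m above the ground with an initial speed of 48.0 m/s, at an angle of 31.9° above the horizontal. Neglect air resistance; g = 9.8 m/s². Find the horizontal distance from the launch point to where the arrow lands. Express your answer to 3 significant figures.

228 m

Components: v_x = 48.0 cos 31.9° = 40.75 m/s, v_y = 48.0 sin 31.9° = 25.37 m/s.
Vertical: 0 = 11.6 + 25.37 t − ½(9.8) t² ⇒ 4.900 t² − 25.37 t − 11.6 = 0.
t = [25.37 + √(643.6 + 227.4)] / 9.800 = 5.600 s.
Horizontal: R = v_x · t = 40.75 × 5.600 = 228 m.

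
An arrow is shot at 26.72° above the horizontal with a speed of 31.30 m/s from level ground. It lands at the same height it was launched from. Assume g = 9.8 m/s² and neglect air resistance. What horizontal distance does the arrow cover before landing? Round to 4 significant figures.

Components: v_x = 31.30 cos 26.72° = 27.958 m/s, v_y = 31.30 sin 26.72° = 14.073 m/s.
Time of flight (same landing height): t = 2 v_y / g = 2 × 14.073 / 9.8 = 2.8720 s.
Range: R = v_x · t = 27.958 × 2.8720 = 80.30 m.

80.30 m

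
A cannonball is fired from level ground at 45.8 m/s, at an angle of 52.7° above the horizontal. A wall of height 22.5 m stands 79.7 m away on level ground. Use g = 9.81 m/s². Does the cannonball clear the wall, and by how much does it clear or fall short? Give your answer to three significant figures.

Yes — it clears the wall by 41.7 m.

v_x = 45.8 cos 52.7° = 27.75 m/s; v_y0 = 45.8 sin 52.7° = 36.43 m/s.
Time to reach the wall: t = 79.7 / 27.75 = 2.872 s.
Height at that point: y = 36.43×2.872 − 4.905×2.872² = 64.17 m.
That is 64.17 − 22.5 = 41.7 m above the top of the wall, so the cannonball clears it.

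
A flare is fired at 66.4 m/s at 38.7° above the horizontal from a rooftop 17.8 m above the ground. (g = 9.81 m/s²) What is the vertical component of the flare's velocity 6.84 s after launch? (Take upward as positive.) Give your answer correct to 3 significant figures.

-25.6 m/s

Initial vertical component: v_y0 = 66.4 sin 38.7° = 41.52 m/s.
v_y(t) = v_y0 − g t = 41.52 − 9.81 × 6.84 = -25.6 m/s.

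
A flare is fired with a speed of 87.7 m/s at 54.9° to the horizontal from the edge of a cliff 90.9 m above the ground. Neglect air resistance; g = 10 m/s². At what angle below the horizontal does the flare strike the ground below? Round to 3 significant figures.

v_x = 87.7 cos 54.9° = 50.43 m/s.
At impact |v_y| = √(v_y0² + 2 g h) = √(71.75² + 2×10×90.9) = 83.46 m/s.
Angle below horizontal = arctan(|v_y| / v_x) = arctan(83.46 / 50.43) = 58.9°.

58.9°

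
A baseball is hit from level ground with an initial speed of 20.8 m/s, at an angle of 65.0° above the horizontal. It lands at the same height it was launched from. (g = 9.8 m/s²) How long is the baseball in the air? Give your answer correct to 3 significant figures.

Vertical component: v_y = 20.8 sin 65.0° = 18.85 m/s.
For a projectile landing at launch height, time of flight is t = 2 v_y / g = 2 × 18.85 / 9.8 = 3.85 s.

3.85 s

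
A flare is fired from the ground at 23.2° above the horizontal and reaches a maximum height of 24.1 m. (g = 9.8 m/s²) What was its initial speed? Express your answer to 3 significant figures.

55.2 m/s

At maximum height v_y = 0, so (v₀ sin θ)² = 2 g H.
v₀ sin 23.2° = √(2 × 9.8 × 24.1) = 21.73 m/s.
v₀ = 21.73 / sin 23.2° = 21.73 / 0.3939 = 55.2 m/s.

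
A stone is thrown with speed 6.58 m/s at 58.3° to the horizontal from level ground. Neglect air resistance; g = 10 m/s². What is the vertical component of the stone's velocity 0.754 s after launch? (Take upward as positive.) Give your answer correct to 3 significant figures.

-1.94 m/s

Initial vertical component: v_y0 = 6.58 sin 58.3° = 5.598 m/s.
v_y(t) = v_y0 − g t = 5.598 − 10 × 0.754 = -1.94 m/s.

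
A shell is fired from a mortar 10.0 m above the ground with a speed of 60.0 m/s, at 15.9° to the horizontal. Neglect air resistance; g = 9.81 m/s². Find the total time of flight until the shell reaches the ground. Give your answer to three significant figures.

3.88 s

Vertical component: v_y = 60.0 sin 15.9° = 16.44 m/s.
Taking up as positive with launch at y = 10.0 m, landing at y = 0: 0 = 10.0 + 16.44 t − ½(9.81) t².
Solving 4.905 t² − 16.44 t − 10.0 = 0 gives t = [16.44 + √(16.44² + 4·4.905·10.0)] / 9.810 = 3.88 s.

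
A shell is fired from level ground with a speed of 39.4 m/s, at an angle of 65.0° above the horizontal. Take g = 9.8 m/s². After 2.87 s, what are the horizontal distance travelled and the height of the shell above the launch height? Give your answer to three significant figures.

v_x = 39.4 cos 65.0° = 16.65 m/s; v_y0 = 39.4 sin 65.0° = 35.71 m/s.
x = v_x t = 16.65 × 2.87 = 47.8 m.
y = v_y0 t − ½ g t² = 35.71×2.87 − 4.900×2.87² = 62.1 m.

x = 47.8 m, y = 62.1 m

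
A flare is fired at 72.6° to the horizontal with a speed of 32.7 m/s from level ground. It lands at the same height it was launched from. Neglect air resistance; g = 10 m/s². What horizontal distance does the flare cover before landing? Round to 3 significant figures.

61.0 m

For level ground, R = v₀² sin(2θ) / g.
sin(2 × 72.6°) = sin 145.2° = 0.5707.
R = (32.7)² × 0.5707 / 10 = 61.0 m.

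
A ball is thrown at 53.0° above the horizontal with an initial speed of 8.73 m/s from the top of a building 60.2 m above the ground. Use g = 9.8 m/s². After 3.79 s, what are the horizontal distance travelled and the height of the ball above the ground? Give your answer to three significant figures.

v_x = 8.73 cos 53.0° = 5.254 m/s; v_y0 = 8.73 sin 53.0° = 6.972 m/s.
x = v_x t = 5.254 × 3.79 = 19.9 m.
y = 60.2 + v_y0 t − ½ g t² = 16.2 m.

x = 19.9 m, y = 16.2 m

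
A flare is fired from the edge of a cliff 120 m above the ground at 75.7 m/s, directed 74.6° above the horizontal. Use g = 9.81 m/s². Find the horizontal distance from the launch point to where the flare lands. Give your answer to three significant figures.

Components: v_x = 75.7 cos 74.6° = 20.10 m/s, v_y = 75.7 sin 74.6° = 72.98 m/s.
Vertical: 0 = 120 + 72.98 t − ½(9.81) t² ⇒ 4.905 t² − 72.98 t − 120 = 0.
t = [72.98 + √(5326 + 2354)] / 9.810 = 16.37 s.
Horizontal: R = v_x · t = 20.10 × 16.37 = 329 m.

329 m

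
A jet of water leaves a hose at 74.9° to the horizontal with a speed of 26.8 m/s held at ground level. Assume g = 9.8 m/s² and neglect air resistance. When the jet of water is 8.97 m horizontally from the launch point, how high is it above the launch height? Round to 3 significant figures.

v_x = 26.8 cos 74.9° = 6.982 m/s, v_y0 = 26.8 sin 74.9° = 25.87 m/s.
Time to reach x = 8.97 m: t = x / v_x = 8.97 / 6.982 = 1.285 s.
y = v_y0 t − ½ g t² = 25.87×1.285 − 4.900×1.285² = 25.2 m.

25.2 m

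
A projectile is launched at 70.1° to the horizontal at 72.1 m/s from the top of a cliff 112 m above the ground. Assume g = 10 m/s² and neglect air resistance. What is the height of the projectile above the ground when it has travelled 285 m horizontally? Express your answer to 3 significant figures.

225 m

v_x = 72.1 cos 70.1° = 24.54 m/s, v_y0 = 72.1 sin 70.1° = 67.79 m/s.
Time to reach x = 285 m: t = x / v_x = 285 / 24.54 = 11.61 s.
y = 112 + v_y0 t − ½ g t² = 112 + 67.79×11.61 − 5.000×11.61² = 225 m.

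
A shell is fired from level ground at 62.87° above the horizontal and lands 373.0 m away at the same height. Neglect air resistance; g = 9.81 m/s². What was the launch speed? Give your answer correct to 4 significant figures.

On level ground, R = v₀² sin(2θ) / g, so v₀ = √(R g / sin 2θ).
sin(2 × 62.87°) = 0.8117.
v₀ = √(373.0 × 9.81 / 0.8117) = √4508.0 = 67.14 m/s.

67.14 m/s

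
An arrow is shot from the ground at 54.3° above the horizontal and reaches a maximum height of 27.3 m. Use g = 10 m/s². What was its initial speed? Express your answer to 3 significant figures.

28.8 m/s

At maximum height v_y = 0, so (v₀ sin θ)² = 2 g H.
v₀ sin 54.3° = √(2 × 10 × 27.3) = 23.37 m/s.
v₀ = 23.37 / sin 54.3° = 23.37 / 0.8121 = 28.8 m/s.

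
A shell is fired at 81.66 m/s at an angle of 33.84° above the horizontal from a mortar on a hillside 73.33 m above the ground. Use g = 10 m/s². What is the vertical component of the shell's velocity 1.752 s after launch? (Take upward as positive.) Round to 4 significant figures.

Initial vertical component: v_y0 = 81.66 sin 33.84° = 45.474 m/s.
v_y(t) = v_y0 − g t = 45.474 − 10 × 1.752 = 27.95 m/s.

27.95 m/s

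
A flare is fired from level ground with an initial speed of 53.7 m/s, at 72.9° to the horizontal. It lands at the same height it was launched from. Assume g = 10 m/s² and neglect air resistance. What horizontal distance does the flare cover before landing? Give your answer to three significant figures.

For level ground, R = v₀² sin(2θ) / g.
sin(2 × 72.9°) = sin 145.8° = 0.5621.
R = (53.7)² × 0.5621 / 10 = 162 m.

162 m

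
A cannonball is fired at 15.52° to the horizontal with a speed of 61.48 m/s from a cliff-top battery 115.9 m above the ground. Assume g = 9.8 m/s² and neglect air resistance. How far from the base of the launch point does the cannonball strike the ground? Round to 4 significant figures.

Components: v_x = 61.48 cos 15.52° = 59.238 m/s, v_y = 61.48 sin 15.52° = 16.450 m/s.
Vertical: 0 = 115.9 + 16.450 t − ½(9.8) t² ⇒ 4.900 t² − 16.450 t − 115.9 = 0.
t = [16.450 + √(270.60 + 2271.6)] / 9.800 = 6.8235 s.
Horizontal: R = v_x · t = 59.238 × 6.8235 = 404.2 m.

404.2 m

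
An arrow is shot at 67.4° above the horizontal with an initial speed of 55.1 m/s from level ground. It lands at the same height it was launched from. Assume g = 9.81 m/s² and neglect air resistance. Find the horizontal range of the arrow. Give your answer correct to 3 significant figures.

Components: v_x = 55.1 cos 67.4° = 21.17 m/s, v_y = 55.1 sin 67.4° = 50.87 m/s.
Time of flight (same landing height): t = 2 v_y / g = 2 × 50.87 / 9.81 = 10.37 s.
Range: R = v_x · t = 21.17 × 10.37 = 220 m.

220 m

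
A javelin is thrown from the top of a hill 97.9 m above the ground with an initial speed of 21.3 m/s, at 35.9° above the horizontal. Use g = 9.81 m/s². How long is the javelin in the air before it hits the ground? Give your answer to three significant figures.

Vertical component: v_y = 21.3 sin 35.9° = 12.49 m/s.
Taking up as positive with launch at y = 97.9 m, landing at y = 0: 0 = 97.9 + 12.49 t − ½(9.81) t².
Solving 4.905 t² − 12.49 t − 97.9 = 0 gives t = [12.49 + √(12.49² + 4·4.905·97.9)] / 9.810 = 5.92 s.

5.92 s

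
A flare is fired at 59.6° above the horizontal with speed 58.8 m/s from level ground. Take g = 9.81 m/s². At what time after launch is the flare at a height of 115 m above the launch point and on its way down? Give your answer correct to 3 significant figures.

6.98 s

v_y0 = 58.8 sin 59.6° = 50.72 m/s.
Set y = v_y0 t − ½ g t² = 115: 4.905 t² − 50.72 t + 115 = 0.
t = [50.72 ± √(2573 − 2256)] / 9.81 = (50.72 ± 17.80) / 9.81, giving t = 3.36 s or t = 6.98 s.
On the way down corresponds to the larger root: t = 6.98 s.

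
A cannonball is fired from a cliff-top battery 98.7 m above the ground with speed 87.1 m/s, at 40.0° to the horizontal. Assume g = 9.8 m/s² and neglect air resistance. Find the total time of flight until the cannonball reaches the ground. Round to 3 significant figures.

Vertical component: v_y = 87.1 sin 40.0° = 55.99 m/s.
Taking up as positive with launch at y = 98.7 m, landing at y = 0: 0 = 98.7 + 55.99 t − ½(9.8) t².
Solving 4.900 t² − 55.99 t − 98.7 = 0 gives t = [55.99 + √(55.99² + 4·4.900·98.7)] / 9.800 = 13.0 s.

13.0 s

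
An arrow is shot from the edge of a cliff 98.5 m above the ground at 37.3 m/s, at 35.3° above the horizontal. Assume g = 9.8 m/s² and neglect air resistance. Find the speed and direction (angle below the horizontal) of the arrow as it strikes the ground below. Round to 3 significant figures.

57.6 m/s at 58.1° below the horizontal

v_x = 37.3 cos 35.3° = 30.44 m/s (constant).
|v_y| at impact = √((21.55)² + 2×9.8×98.5) = 48.94 m/s.
Speed = √(30.44² + 48.94²) = 57.6 m/s; angle = arctan(48.94/30.44) = 58.1° below horizontal.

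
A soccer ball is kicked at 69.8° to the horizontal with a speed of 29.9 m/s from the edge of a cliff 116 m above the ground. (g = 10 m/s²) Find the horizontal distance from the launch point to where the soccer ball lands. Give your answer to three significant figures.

86.5 m

Components: v_x = 29.9 cos 69.8° = 10.32 m/s, v_y = 29.9 sin 69.8° = 28.06 m/s.
Vertical: 0 = 116 + 28.06 t − ½(10) t² ⇒ 5.000 t² − 28.06 t − 116 = 0.
t = [28.06 + √(787.4 + 2320)] / 10.00 = 8.380 s.
Horizontal: R = v_x · t = 10.32 × 8.380 = 86.5 m.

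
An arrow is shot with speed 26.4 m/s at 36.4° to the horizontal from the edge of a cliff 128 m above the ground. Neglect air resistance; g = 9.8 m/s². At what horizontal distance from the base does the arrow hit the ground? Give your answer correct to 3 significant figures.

148 m

Components: v_x = 26.4 cos 36.4° = 21.25 m/s, v_y = 26.4 sin 36.4° = 15.67 m/s.
Vertical: 0 = 128 + 15.67 t − ½(9.8) t² ⇒ 4.900 t² − 15.67 t − 128 = 0.
t = [15.67 + √(245.5 + 2509)] / 9.800 = 6.954 s.
Horizontal: R = v_x · t = 21.25 × 6.954 = 148 m.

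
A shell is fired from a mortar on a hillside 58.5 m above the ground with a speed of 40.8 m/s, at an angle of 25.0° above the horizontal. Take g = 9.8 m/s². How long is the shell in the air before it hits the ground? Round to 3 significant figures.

5.64 s

Vertical component: v_y = 40.8 sin 25.0° = 17.24 m/s.
Taking up as positive with launch at y = 58.5 m, landing at y = 0: 0 = 58.5 + 17.24 t − ½(9.8) t².
Solving 4.900 t² − 17.24 t − 58.5 = 0 gives t = [17.24 + √(17.24² + 4·4.900·58.5)] / 9.800 = 5.64 s.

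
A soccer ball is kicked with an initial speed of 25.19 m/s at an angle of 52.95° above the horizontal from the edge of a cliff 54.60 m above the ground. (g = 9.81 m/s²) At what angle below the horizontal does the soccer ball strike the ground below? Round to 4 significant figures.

v_x = 25.19 cos 52.95° = 15.177 m/s.
At impact |v_y| = √(v_y0² + 2 g h) = √(20.104² + 2×9.81×54.60) = 38.411 m/s.
Angle below horizontal = arctan(|v_y| / v_x) = arctan(38.411 / 15.177) = 68.44°.

68.44°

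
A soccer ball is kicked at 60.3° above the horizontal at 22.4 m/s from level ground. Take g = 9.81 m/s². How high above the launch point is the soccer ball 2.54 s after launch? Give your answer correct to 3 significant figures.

v_y0 = 22.4 sin 60.3° = 19.46 m/s.
y(t) = v_y0 t − ½ g t² = 19.46×2.54 − 4.905×2.54² = 17.8 m.

17.8 m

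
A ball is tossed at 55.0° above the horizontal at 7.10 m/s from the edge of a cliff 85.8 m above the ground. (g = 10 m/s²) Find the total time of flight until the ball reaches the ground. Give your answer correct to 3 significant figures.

Vertical component: v_y = 7.10 sin 55.0° = 5.816 m/s.
Taking up as positive with launch at y = 85.8 m, landing at y = 0: 0 = 85.8 + 5.816 t − ½(10) t².
Solving 5.000 t² − 5.816 t − 85.8 = 0 gives t = [5.816 + √(5.816² + 4·5.000·85.8)] / 10.00 = 4.76 s.

4.76 s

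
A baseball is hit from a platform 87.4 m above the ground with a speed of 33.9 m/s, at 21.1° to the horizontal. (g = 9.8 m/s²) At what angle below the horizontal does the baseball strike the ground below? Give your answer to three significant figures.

v_x = 33.9 cos 21.1° = 31.63 m/s.
At impact |v_y| = √(v_y0² + 2 g h) = √(12.20² + 2×9.8×87.4) = 43.15 m/s.
Angle below horizontal = arctan(|v_y| / v_x) = arctan(43.15 / 31.63) = 53.8°.

53.8°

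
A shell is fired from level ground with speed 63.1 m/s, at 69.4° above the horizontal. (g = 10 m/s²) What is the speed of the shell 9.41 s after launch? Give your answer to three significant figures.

41.5 m/s

v_x = 63.1 cos 69.4° = 22.20 m/s (constant).
v_y(t) = 63.1 sin 69.4° − g t = 59.07 − 10 × 9.41 = -35.03 m/s.
Speed = √(v_x² + v_y²) = √(492.8 + 1227) = 41.5 m/s.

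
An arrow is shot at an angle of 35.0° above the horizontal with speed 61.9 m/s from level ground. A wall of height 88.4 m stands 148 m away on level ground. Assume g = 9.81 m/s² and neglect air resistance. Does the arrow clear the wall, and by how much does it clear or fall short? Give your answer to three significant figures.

No — it falls 26.6 m short of clearing the wall.

v_x = 61.9 cos 35.0° = 50.71 m/s; v_y0 = 61.9 sin 35.0° = 35.50 m/s.
Time to reach the wall: t = 148 / 50.71 = 2.919 s.
Height at that point: y = 35.50×2.919 − 4.905×2.919² = 61.83 m.
That is 88.4 − 61.83 = 26.6 m below the top of the wall, so the arrow does not clear it.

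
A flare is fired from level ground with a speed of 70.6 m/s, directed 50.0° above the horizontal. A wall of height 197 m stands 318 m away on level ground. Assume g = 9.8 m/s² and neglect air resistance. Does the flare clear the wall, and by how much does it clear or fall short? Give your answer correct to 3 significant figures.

v_x = 70.6 cos 50.0° = 45.38 m/s; v_y0 = 70.6 sin 50.0° = 54.08 m/s.
Time to reach the wall: t = 318 / 45.38 = 7.007 s.
Height at that point: y = 54.08×7.007 − 4.900×7.007² = 138.4 m.
That is 197 − 138.4 = 58.6 m below the top of the wall, so the flare does not clear it.

No — it falls 58.6 m short of clearing the wall.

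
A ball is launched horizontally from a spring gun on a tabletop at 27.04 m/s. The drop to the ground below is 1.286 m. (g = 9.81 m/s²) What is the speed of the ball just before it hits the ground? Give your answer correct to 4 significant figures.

27.50 m/s

Fall time: t = √(2 × 1.286 / 9.81) = 0.51204 s.
At impact: v_x = 27.04 m/s (unchanged), v_y = g t = 9.81 × 0.51204 = 5.0231 m/s.
Speed = √(v_x² + v_y²) = √(731.16 + 25.232) = 27.50 m/s.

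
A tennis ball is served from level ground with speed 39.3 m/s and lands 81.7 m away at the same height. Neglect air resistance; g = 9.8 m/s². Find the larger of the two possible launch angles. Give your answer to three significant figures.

74.4°

Level-ground range: R = v₀² sin(2θ)/g ⇒ sin 2θ = R g / v₀² = 81.7×9.8/39.3² = 0.5184.
2θ = arcsin(0.5184) = 31.22° or 180° − 31.22° = 148.78°.
So θ = 15.6° or θ = 74.4°.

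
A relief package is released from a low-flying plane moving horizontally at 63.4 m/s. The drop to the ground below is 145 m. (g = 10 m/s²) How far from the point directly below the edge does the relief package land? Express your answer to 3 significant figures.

341 m

Initial vertical velocity is zero, so the fall time comes from h = ½ g t²: t = √(2 × 145 / 10) = 5.385 s.
Horizontal motion is uniform at 63.4 m/s, so x = 63.4 × 5.385 = 341 m.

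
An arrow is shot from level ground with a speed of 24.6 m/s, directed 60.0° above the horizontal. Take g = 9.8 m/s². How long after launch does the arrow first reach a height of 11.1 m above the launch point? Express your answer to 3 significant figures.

v_y0 = 24.6 sin 60.0° = 21.30 m/s.
Set y = v_y0 t − ½ g t² = 11.1: 4.900 t² − 21.30 t + 11.1 = 0.
t = [21.30 ± √(453.7 − 217.6)] / 9.8 = (21.30 ± 15.37) / 9.8, giving t = 0.605 s or t = 3.74 s.
The arrow is on the way up at the first time, so t = 0.605 s.

0.605 s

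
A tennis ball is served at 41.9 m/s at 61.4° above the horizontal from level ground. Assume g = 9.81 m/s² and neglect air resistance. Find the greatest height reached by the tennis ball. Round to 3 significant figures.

Vertical component of launch velocity: v_y = 41.9 sin 61.4° = 36.79 m/s.
At the highest point the vertical velocity is zero, so v_y² = 2 g h_max.
h_max = (36.79)² / (2 × 9.81) = 1354 / 19.62 = 69.0 m.

69.0 m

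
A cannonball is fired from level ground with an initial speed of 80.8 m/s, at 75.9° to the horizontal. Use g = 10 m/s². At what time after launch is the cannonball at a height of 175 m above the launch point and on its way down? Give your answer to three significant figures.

13.0 s

v_y0 = 80.8 sin 75.9° = 78.37 m/s.
Set y = v_y0 t − ½ g t² = 175: 5.000 t² − 78.37 t + 175 = 0.
t = [78.37 ± √(6142 − 3500)] / 10 = (78.37 ± 51.40) / 10, giving t = 2.70 s or t = 13.0 s.
On the way down corresponds to the larger root: t = 13.0 s.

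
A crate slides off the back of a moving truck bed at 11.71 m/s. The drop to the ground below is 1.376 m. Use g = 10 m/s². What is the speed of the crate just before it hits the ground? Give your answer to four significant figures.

12.83 m/s

Fall time: t = √(2 × 1.376 / 10) = 0.52460 s.
At impact: v_x = 11.71 m/s (unchanged), v_y = g t = 10 × 0.52460 = 5.2460 m/s.
Speed = √(v_x² + v_y²) = √(137.12 + 27.521) = 12.83 m/s.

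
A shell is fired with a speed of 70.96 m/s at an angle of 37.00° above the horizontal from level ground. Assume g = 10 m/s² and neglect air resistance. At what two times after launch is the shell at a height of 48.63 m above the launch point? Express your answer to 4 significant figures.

v_y0 = 70.96 sin 37.00° = 42.705 m/s.
Set y = v_y0 t − ½ g t² = 48.63: 5.000 t² − 42.705 t + 48.63 = 0.
t = [42.705 ± √(1823.7 − 972.60)] / 10 = (42.705 ± 29.174) / 10, giving t = 1.353 s or t = 7.188 s.
So the shell is at 48.63 m at t = 1.353 s (rising) and t = 7.188 s (falling).

1.353 s and 7.188 s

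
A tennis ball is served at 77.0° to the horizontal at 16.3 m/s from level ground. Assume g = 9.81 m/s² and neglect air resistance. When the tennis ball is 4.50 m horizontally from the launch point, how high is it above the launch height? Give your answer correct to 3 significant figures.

12.1 m

v_x = 16.3 cos 77.0° = 3.667 m/s, v_y0 = 16.3 sin 77.0° = 15.88 m/s.
Time to reach x = 4.50 m: t = x / v_x = 4.50 / 3.667 = 1.227 s.
y = v_y0 t − ½ g t² = 15.88×1.227 − 4.905×1.227² = 12.1 m.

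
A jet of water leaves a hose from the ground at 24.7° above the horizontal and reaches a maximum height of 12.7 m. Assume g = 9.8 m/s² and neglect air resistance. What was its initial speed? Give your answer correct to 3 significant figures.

37.8 m/s

At maximum height v_y = 0, so (v₀ sin θ)² = 2 g H.
v₀ sin 24.7° = √(2 × 9.8 × 12.7) = 15.78 m/s.
v₀ = 15.78 / sin 24.7° = 15.78 / 0.4179 = 37.8 m/s.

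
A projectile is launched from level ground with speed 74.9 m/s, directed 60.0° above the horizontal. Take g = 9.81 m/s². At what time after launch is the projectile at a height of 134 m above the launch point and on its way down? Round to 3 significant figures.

10.7 s

v_y0 = 74.9 sin 60.0° = 64.87 m/s.
Set y = v_y0 t − ½ g t² = 134: 4.905 t² − 64.87 t + 134 = 0.
t = [64.87 ± √(4208 − 2629)] / 9.81 = (64.87 ± 39.74) / 9.81, giving t = 2.56 s or t = 10.7 s.
On the way down corresponds to the larger root: t = 10.7 s.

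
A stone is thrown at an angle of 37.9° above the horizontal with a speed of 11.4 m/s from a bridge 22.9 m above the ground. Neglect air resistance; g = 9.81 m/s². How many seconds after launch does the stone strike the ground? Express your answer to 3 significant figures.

Vertical component: v_y = 11.4 sin 37.9° = 7.003 m/s.
Taking up as positive with launch at y = 22.9 m, landing at y = 0: 0 = 22.9 + 7.003 t − ½(9.81) t².
Solving 4.905 t² − 7.003 t − 22.9 = 0 gives t = [7.003 + √(7.003² + 4·4.905·22.9)] / 9.810 = 2.99 s.

2.99 s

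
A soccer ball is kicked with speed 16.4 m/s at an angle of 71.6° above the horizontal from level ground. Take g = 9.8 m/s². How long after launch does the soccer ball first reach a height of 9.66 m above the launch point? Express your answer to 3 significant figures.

v_y0 = 16.4 sin 71.6° = 15.56 m/s.
Set y = v_y0 t − ½ g t² = 9.66: 4.900 t² − 15.56 t + 9.66 = 0.
t = [15.56 ± √(242.1 − 189.3)] / 9.8 = (15.56 ± 7.266) / 9.8, giving t = 0.846 s or t = 2.33 s.
The soccer ball is on the way up at the first time, so t = 0.846 s.

0.846 s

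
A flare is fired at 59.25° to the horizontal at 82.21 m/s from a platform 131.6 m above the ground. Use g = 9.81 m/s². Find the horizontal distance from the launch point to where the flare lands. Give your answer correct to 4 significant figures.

675.6 m

Components: v_x = 82.21 cos 59.25° = 42.033 m/s, v_y = 82.21 sin 59.25° = 70.652 m/s.
Vertical: 0 = 131.6 + 70.652 t − ½(9.81) t² ⇒ 4.905 t² − 70.652 t − 131.6 = 0.
t = [70.652 + √(4991.7 + 2582.0)] / 9.810 = 16.073 s.
Horizontal: R = v_x · t = 42.033 × 16.073 = 675.6 m.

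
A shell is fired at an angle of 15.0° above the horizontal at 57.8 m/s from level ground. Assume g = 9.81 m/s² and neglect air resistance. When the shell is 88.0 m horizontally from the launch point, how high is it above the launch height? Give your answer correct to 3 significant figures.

11.4 m

v_x = 57.8 cos 15.0° = 55.83 m/s, v_y0 = 57.8 sin 15.0° = 14.96 m/s.
Time to reach x = 88.0 m: t = x / v_x = 88.0 / 55.83 = 1.576 s.
y = v_y0 t − ½ g t² = 14.96×1.576 − 4.905×1.576² = 11.4 m.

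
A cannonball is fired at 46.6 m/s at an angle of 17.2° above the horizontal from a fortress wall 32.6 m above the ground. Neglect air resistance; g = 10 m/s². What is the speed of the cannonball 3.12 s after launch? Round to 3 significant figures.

v_x = 46.6 cos 17.2° = 44.52 m/s (constant).
v_y(t) = 46.6 sin 17.2° − g t = 13.78 − 10 × 3.12 = -17.42 m/s.
Speed = √(v_x² + v_y²) = √(1982 + 303.5) = 47.8 m/s.

47.8 m/s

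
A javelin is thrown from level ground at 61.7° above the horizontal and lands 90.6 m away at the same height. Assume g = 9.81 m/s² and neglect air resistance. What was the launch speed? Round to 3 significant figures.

On level ground, R = v₀² sin(2θ) / g, so v₀ = √(R g / sin 2θ).
sin(2 × 61.7°) = 0.8348.
v₀ = √(90.6 × 9.81 / 0.8348) = √1065 = 32.6 m/s.

32.6 m/s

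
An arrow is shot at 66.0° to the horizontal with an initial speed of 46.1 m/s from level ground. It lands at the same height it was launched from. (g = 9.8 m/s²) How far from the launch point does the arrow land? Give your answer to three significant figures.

161 m

For level ground, R = v₀² sin(2θ) / g.
sin(2 × 66.0°) = sin 132.0° = 0.7431.
R = (46.1)² × 0.7431 / 9.8 = 161 m.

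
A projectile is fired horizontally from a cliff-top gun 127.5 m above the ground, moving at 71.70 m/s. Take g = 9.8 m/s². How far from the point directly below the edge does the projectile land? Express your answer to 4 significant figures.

365.7 m

Initial vertical velocity is zero, so the fall time comes from h = ½ g t²: t = √(2 × 127.5 / 9.8) = 5.1010 s.
Horizontal motion is uniform at 71.70 m/s, so x = 71.70 × 5.1010 = 365.7 m.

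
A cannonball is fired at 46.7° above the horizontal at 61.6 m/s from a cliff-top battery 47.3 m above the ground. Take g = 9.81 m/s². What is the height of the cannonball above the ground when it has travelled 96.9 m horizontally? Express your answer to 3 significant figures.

v_x = 61.6 cos 46.7° = 42.25 m/s, v_y0 = 61.6 sin 46.7° = 44.83 m/s.
Time to reach x = 96.9 m: t = x / v_x = 96.9 / 42.25 = 2.293 s.
y = 47.3 + v_y0 t − ½ g t² = 47.3 + 44.83×2.293 − 4.905×2.293² = 124 m.

124 m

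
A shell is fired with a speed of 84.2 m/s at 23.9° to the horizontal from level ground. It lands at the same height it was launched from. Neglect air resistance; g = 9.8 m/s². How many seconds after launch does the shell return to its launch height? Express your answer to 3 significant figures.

6.96 s

Vertical component: v_y = 84.2 sin 23.9° = 34.11 m/s.
For a projectile landing at launch height, time of flight is t = 2 v_y / g = 2 × 34.11 / 9.8 = 6.96 s.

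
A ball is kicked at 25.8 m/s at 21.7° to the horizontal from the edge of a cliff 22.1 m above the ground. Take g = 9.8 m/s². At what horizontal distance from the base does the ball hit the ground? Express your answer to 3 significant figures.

Components: v_x = 25.8 cos 21.7° = 23.97 m/s, v_y = 25.8 sin 21.7° = 9.539 m/s.
Vertical: 0 = 22.1 + 9.539 t − ½(9.8) t² ⇒ 4.900 t² − 9.539 t − 22.1 = 0.
t = [9.539 + √(90.99 + 433.2)] / 9.800 = 3.310 s.
Horizontal: R = v_x · t = 23.97 × 3.310 = 79.3 m.

79.3 m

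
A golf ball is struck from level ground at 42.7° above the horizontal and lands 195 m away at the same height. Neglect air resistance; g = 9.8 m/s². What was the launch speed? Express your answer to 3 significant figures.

43.8 m/s

On level ground, R = v₀² sin(2θ) / g, so v₀ = √(R g / sin 2θ).
sin(2 × 42.7°) = 0.9968.
v₀ = √(195 × 9.8 / 0.9968) = √1917 = 43.8 m/s.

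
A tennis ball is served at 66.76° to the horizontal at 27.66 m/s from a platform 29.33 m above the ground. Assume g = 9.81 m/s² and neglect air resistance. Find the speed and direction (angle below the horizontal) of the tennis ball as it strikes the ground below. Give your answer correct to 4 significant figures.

v_x = 27.66 cos 66.76° = 10.914 m/s (constant).
|v_y| at impact = √((25.416)² + 2×9.81×29.33) = 34.949 m/s.
Speed = √(10.914² + 34.949²) = 36.61 m/s; angle = arctan(34.949/10.914) = 72.66° below horizontal.

36.61 m/s at 72.66° below the horizontal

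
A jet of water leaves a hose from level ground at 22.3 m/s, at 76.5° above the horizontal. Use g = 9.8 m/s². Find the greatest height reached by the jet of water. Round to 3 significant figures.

24.0 m

Vertical component of launch velocity: v_y = 22.3 sin 76.5° = 21.68 m/s.
At the highest point the vertical velocity is zero, so v_y² = 2 g h_max.
h_max = (21.68)² / (2 × 9.8) = 470.0 / 19.60 = 24.0 m.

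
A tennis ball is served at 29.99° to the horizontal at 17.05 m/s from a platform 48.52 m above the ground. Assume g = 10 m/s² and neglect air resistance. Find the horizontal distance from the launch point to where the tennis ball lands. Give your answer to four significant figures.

60.28 m

Components: v_x = 17.05 cos 29.99° = 14.767 m/s, v_y = 17.05 sin 29.99° = 8.5224 m/s.
Vertical: 0 = 48.52 + 8.5224 t − ½(10) t² ⇒ 5.000 t² − 8.5224 t − 48.52 = 0.
t = [8.5224 + √(72.631 + 970.40)] / 10.00 = 4.0818 s.
Horizontal: R = v_x · t = 14.767 × 4.0818 = 60.28 m.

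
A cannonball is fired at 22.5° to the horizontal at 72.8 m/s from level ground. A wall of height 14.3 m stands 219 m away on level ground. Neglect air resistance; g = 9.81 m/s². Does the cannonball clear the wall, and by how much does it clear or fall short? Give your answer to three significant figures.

Yes — it clears the wall by 24.4 m.

v_x = 72.8 cos 22.5° = 67.26 m/s; v_y0 = 72.8 sin 22.5° = 27.86 m/s.
Time to reach the wall: t = 219 / 67.26 = 3.256 s.
Height at that point: y = 27.86×3.256 − 4.905×3.256² = 38.71 m.
That is 38.71 − 14.3 = 24.4 m above the top of the wall, so the cannonball clears it.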